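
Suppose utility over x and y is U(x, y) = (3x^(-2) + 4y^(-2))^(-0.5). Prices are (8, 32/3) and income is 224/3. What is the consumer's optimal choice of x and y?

x* = 4, y* = 4

For CES with ρ = -2, MRS = (3/4)·(y/x)^3.
Tangency: set MRS = p_x/p_y = 8/(32/3) = 0.75.
So (y/x)^3 = 1; taking the cube root, y/x = 1, i.e. y = x.
Substitute into the budget 8·x + (32/3)·y = 224/3: (56/3)·x = 224/3, so x* = 4 and y* = 4.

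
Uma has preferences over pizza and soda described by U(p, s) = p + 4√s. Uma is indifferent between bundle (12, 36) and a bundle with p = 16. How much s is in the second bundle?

U(12, 36) = 36.
Set U(16, s) = 36 and solve.
With p = 16: 4√s = 36 − 16 = 20, so √s = 5 and s = 25.
Check: U(16, 25) = 36.

s = 25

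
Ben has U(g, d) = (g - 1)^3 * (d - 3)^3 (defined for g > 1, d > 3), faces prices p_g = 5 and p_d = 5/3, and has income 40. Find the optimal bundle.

MU_g = 3·(g−1)^2·(d−3)^3, MU_d = 3·(g−1)^3·(d−3)^2.
MRS = (d−3)/(g−1).
Tangency: set MRS = p_g/p_d = 5/(5/3) = 3.
So (d − 3)/(g − 1) = 3, i.e. (d − 3) = 3·(g − 1).
Rewrite the budget in excess-of-subsistence terms: 5·(g − 1) + (5/3)·(d − 3) = 40 − 5·1 − (5/3)·3 = 30.
Substituting, 10·(g − 1) = 30, so g − 1 = 3 and g* = 4.
Then d − 3 = 3·3 = 9, so d* = 12.

g* = 4, d* = 12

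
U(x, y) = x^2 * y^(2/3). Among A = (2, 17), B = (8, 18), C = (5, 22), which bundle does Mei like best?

Bundle B

Evaluate utility at each bundle:
U(A) = 26.446.
U(B) = 439.570.
U(C) = 196.286.
Highest utility is B, so B ≻ C ≻ A.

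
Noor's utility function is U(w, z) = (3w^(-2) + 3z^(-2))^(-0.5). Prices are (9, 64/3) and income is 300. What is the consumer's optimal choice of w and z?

w* = 12, z* = 9

For CES with ρ = -2, MRS = (z/w)^3.
Tangency: set MRS = p_w/p_z = 9/(64/3) = 27/64.
So (z/w)^3 = 27/64; taking the cube root, z/w = 0.75, i.e. z = 0.75·w.
Substitute into the budget 9·w + (64/3)·z = 300: 25·w = 300, so w* = 12 and z* = 0.75·12 = 9.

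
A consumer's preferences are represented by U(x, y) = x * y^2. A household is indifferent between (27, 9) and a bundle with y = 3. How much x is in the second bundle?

U(27, 9) = 2187.
Set U(x, 3) = 2187 and solve.
With y = 3: 3^2 = 9, so x = 2187/9 = 243.
Check: U(243, 3) = 2187.

x = 243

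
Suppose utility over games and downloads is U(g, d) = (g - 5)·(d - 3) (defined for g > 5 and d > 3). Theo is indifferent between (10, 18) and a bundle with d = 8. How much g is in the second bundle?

U(10, 18) = 75.
Set U(g, 8) = 75 and solve.
With d = 8: (8 − 3) = 5, so (g − 5) = 75/5 = 15.
So g = 5 + 15 = 20.
Check: U(20, 8) = 75.

g = 20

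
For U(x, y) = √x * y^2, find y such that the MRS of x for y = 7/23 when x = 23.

y = 28

MU_x = 0.5·x^(-0.5)·y^2 and MU_y = 2·√x·y.
MRS = MU_x/MU_y = (0.25)·y/x.
Substitute x = 23: MRS = y/92. Setting y/92 = 7/23 gives y = (7/23)·92 = 28.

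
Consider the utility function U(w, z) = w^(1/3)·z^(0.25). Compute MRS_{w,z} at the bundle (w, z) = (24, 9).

MU_w = 1/3·w^(-2/3)·z^(0.25) and MU_z = 0.25·w^(1/3)·z^(-0.75).
MRS = MU_w/MU_z = (4/3)·z/w.
At (24, 9): MRS = 0.5.
The indifference curve has slope −0.5 at this bundle.

MRS = 0.5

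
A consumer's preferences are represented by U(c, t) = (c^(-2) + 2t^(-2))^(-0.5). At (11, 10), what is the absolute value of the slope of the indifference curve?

For CES with ρ = -2, MRS = (1/2)·(t/c)^3.
At (11, 10): MRS = 500/1331.
So at (11, 10) the consumer would give up 500/1331 units of t for one more unit of c.

MRS = 500/1331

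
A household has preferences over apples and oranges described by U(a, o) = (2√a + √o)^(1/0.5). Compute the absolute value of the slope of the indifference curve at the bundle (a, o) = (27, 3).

MRS = 2/3

For CES with ρ = 0.5, MRS = (2/1)·√(o/a).
At (27, 3): MRS = 2/3.
That is, one extra unit of a is worth 2/3 units of o at the margin.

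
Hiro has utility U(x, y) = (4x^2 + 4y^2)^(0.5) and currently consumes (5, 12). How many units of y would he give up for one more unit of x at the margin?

For CES with ρ = 2, MRS = (y/x)^(-1).
At (5, 12): MRS = 5/12.
The indifference curve has slope −5/12 at this bundle.

MRS = 5/12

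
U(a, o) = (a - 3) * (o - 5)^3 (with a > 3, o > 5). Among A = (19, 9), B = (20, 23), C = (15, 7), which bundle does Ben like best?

Bundle B

Evaluate utility at each bundle:
U(A) = 1024.
U(B) = 99144.
U(C) = 96.
Highest utility is B, so B ≻ A ≻ C.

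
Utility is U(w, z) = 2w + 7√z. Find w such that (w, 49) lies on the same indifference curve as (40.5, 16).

U(40.5, 16) = 109.
Set U(w, 49) = 109 and solve.
With z = 49: √49 = 7, so 2w = 109 − 7·7 = 60 and w = 30.
Check: U(30, 49) = 109.

w = 30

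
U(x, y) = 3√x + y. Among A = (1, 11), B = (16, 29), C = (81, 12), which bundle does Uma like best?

Bundle B

Evaluate utility at each bundle:
U(A) = 14.000.
U(B) = 41.000.
U(C) = 39.000.
Highest utility is B, so B ≻ C ≻ A.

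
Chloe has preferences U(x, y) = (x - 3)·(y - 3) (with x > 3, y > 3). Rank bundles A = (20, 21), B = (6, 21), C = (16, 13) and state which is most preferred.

Evaluate utility at each bundle:
U(A) = 306.
U(B) = 54.
U(C) = 130.
Highest utility is A, so A ≻ C ≻ B.

Bundle A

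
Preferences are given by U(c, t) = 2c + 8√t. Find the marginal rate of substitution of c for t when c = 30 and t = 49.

MRS = 3.5

MU_c = 2, MU_t = 8/(2√t).
MRS = 2 ÷ (8/(2√t)).
At (30, 49): MRS = 3.5.
That is, one extra unit of c is worth 3.5 units of t at the margin.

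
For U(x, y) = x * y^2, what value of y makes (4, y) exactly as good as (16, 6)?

U(16, 6) = 576.
Set U(4, y) = 576 and solve.
With x = 4: y^2 = 576/4 = 144; taking the square root, y = 12.
Check: U(4, 12) = 576.

y = 12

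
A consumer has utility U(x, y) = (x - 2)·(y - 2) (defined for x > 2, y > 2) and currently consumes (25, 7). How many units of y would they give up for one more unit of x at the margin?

MRS = 5/23

MU_x = (y−2), MU_y = (x−2).
MRS = (y−2)/(x−2).
At (25, 7): MRS = 5/23.
The indifference curve has slope −5/23 at this bundle.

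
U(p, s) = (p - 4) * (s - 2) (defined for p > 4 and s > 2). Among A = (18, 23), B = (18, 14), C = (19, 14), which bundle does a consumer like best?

Bundle A

Evaluate utility at each bundle:
U(A) = 294.
U(B) = 168.
U(C) = 180.
Highest utility is A, so A ≻ C ≻ B.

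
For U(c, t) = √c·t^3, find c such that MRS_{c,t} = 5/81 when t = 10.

MU_c = 0.5·c^(-0.5)·t^3 and MU_t = 3·√c·t^2.
MRS = MU_c/MU_t = (1/6)·t/c.
Substitute t = 10: MRS = (5/3)/c. Setting (5/3)/c = 5/81 gives c = (5/3)/(5/81) = 27.

c = 27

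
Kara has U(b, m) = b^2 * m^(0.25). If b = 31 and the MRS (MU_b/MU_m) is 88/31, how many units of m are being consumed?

m = 11

MU_b = 2·b·m^(0.25) and MU_m = 0.25·b^2·m^(-0.75).
MRS = MU_b/MU_m = (8)·m/b.
Substitute b = 31: MRS = m/3.875. Setting m/3.875 = 88/31 gives m = (88/31)·3.875 = 11.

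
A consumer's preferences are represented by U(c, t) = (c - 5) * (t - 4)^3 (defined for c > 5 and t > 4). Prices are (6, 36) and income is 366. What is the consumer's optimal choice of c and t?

c* = 13, t* = 8

MU_c = (t−4)^3, MU_t = 3·(c−5)·(t−4)^2.
MRS = (1/3)·(t−4)/(c−5).
Tangency: set MRS = p_c/p_t = 6/36 = 1/6.
So (1/3)·(t − 4)/(c − 5) = 1/6, i.e. (t − 4) = 0.5·(c − 5).
Rewrite the budget in excess-of-subsistence terms: 6·(c − 5) + 36·(t − 4) = 366 − 6·5 − 36·4 = 192.
Substituting, 24·(c − 5) = 192, so c − 5 = 8 and c* = 13.
Then t − 4 = 0.5·8 = 4, so t* = 8.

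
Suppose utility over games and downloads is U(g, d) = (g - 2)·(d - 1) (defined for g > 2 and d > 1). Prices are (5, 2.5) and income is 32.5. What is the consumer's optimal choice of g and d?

g* = 4, d* = 5

MU_g = (d−1), MU_d = (g−2).
MRS = (d−1)/(g−2).
Tangency: set MRS = p_g/p_d = 5/2.5 = 2.
So (d − 1)/(g − 2) = 2, i.e. (d − 1) = 2·(g − 2).
Rewrite the budget in excess-of-subsistence terms: 5·(g − 2) + 2.5·(d − 1) = 32.5 − 5·2 − 2.5·1 = 20.
Substituting, 10·(g − 2) = 20, so g − 2 = 2 and g* = 4.
Then d − 1 = 2·2 = 4, so d* = 5.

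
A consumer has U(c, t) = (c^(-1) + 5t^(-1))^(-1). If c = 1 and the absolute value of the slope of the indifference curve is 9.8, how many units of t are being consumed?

t = 7

For CES with ρ = -1, MRS = (1/5)·(t/c)^2.
Setting (1/5)·(t/1)^2 = 9.8 gives (t/1)^2 = 49, so t/1 = 7 and t = 7.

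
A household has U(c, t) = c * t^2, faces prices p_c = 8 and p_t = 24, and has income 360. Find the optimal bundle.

c* = 15, t* = 10

MU_c = t^2 and MU_t = 2·c·t.
MRS = MU_c/MU_t = (1/2)·t/c.
Tangency: set MRS = p_c/p_t = 8/24 = 1/3.
So (1/2)·t/c = 1/3, i.e. t = (2/3)·c.
Substitute into the budget 8·c + 24·t = 360: 24·c = 360, so c* = 15.
Then t* = (2/3)·15 = 10.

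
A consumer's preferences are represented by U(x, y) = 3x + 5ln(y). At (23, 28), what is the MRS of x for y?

MRS = 16.8

MU_x = 3, MU_y = 5/y.
MRS = 3 ÷ (5/y).
At (23, 28): MRS = 16.8.
So at (23, 28) the consumer would give up 16.8 units of y for one more unit of x.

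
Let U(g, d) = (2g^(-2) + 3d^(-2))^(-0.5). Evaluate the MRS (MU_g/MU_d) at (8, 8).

For CES with ρ = -2, MRS = (2/3)·(d/g)^3.
At (8, 8): MRS = 2/3.
So at (8, 8) the consumer would give up 2/3 units of d for one more unit of g.

MRS = 2/3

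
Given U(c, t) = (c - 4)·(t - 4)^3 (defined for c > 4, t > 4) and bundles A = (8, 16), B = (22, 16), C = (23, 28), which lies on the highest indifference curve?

Evaluate utility at each bundle:
U(A) = 6912.
U(B) = 31104.
U(C) = 262656.
Highest utility is C, so C ≻ B ≻ A.

Bundle C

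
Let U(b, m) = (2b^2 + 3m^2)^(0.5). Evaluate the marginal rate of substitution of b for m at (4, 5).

MRS = 8/15

For CES with ρ = 2, MRS = (2/3)·(m/b)^(-1).
At (4, 5): MRS = 8/15.
That is, one extra unit of b is worth 8/15 units of m at the margin.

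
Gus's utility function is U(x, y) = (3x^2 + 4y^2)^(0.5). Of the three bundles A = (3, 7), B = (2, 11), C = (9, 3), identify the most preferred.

Bundle B

Evaluate utility at each bundle:
U(A) = 14.933.
U(B) = 22.271.
U(C) = 16.703.
Highest utility is B, so B ≻ C ≻ A.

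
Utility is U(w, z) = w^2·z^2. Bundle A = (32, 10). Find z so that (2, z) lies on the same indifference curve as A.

z = 160

U(32, 10) = 102400.
Set U(2, z) = 102400 and solve.
With w = 2: 2^2 = 4, so z^2 = 102400/4 = 25600; taking the square root, z = 160.
Check: U(2, 160) = 102400.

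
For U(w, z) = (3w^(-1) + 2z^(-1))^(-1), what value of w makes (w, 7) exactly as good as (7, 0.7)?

U depends on (w, z) only through S = 3w^(-1) + 2z^(-1), so equal utility means equal S. At (7, 0.7): S = 23/7.
With z = 7: 2·7^(-1) = 2/7, so 3w^(-1) = 23/7 − 2/7 = 3, i.e. w^(-1) = 1.
Hence w = 1/1 = 1.
Check: U(1, 7) = 0.3043.

w = 1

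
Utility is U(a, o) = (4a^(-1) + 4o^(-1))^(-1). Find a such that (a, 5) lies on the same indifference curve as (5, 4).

U depends on (a, o) only through S = 4a^(-1) + 4o^(-1), so equal utility means equal S. At (5, 4): S = 1.8.
With o = 5: 4·5^(-1) = 0.8, so 4a^(-1) = 1.8 − 0.8 = 1, i.e. a^(-1) = 0.25.
Hence a = 1/0.25 = 4.
Check: U(4, 5) = 0.5556.

a = 4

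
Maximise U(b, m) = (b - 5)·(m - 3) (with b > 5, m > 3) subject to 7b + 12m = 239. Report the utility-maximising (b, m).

MU_b = (m−3), MU_m = (b−5).
MRS = (m−3)/(b−5).
Tangency: set MRS = p_b/p_m = 7/12.
So (m − 3)/(b − 5) = 7/12, i.e. (m − 3) = (7/12)·(b − 5).
Rewrite the budget in excess-of-subsistence terms: 7·(b − 5) + 12·(m − 3) = 239 − 7·5 − 12·3 = 168.
Substituting, 14·(b − 5) = 168, so b − 5 = 12 and b* = 17.
Then m − 3 = (7/12)·12 = 7, so m* = 10.

b* = 17, m* = 10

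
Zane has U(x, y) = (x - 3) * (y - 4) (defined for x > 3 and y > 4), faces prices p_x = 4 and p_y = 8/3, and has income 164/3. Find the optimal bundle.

MU_x = (y−4), MU_y = (x−3).
MRS = (y−4)/(x−3).
Tangency: set MRS = p_x/p_y = 4/(8/3) = 1.5.
So (y − 4)/(x − 3) = 1.5, i.e. (y − 4) = 1.5·(x − 3).
Rewrite the budget in excess-of-subsistence terms: 4·(x − 3) + (8/3)·(y − 4) = 164/3 − 4·3 − (8/3)·4 = 32.
Substituting, 8·(x − 3) = 32, so x − 3 = 4 and x* = 7.
Then y − 4 = 1.5·4 = 6, so y* = 10.

x* = 7, y* = 10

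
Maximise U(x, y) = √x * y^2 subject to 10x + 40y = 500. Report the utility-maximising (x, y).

MU_x = 0.5·x^(-0.5)·y^2 and MU_y = 2·√x·y.
MRS = MU_x/MU_y = (0.25)·y/x.
Tangency: set MRS = p_x/p_y = 10/40 = 0.25.
So (0.25)·y/x = 0.25, i.e. y = x.
Substitute into the budget 10·x + 40·y = 500: 50·x = 500, so x* = 10.
Then y* = 10.

x* = 10, y* = 10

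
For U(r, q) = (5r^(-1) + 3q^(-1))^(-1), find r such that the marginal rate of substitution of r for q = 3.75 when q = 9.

r = 6

For CES with ρ = -1, MRS = (5/3)·(q/r)^2.
Setting (5/3)·(9/r)^2 = 3.75 gives (9/r)^2 = 2.25, so 9/r = 1.5 and r = 6.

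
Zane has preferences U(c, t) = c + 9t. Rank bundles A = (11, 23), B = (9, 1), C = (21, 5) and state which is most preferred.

Evaluate utility at each bundle:
U(A) = 218.
U(B) = 18.
U(C) = 66.
Highest utility is A, so A ≻ C ≻ B.

Bundle A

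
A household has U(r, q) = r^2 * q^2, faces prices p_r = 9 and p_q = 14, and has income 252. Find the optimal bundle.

MU_r = 2·r·q^2 and MU_q = 2·r^2·q.
MRS = MU_r/MU_q = q/r.
Tangency: set MRS = p_r/p_q = 9/14.
So q/r = 9/14, i.e. q = (9/14)·r.
Substitute into the budget 9·r + 14·q = 252: 18·r = 252, so r* = 14.
Then q* = (9/14)·14 = 9.

r* = 14, q* = 9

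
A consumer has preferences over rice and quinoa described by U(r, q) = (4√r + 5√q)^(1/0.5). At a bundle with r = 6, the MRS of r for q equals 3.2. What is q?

For CES with ρ = 0.5, MRS = (4/5)·√(q/r).
Setting (4/5)·√(q/6) = 3.2 gives √(q/6) = 4, so q/6 = 16 and q = 96.

q = 96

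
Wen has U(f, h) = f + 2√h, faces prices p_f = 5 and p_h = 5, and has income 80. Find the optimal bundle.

f* = 15, h* = 1

MU_f = 1, MU_h = 2/(2√h).
MRS = 1 ÷ (2/(2√h)).
Tangency: set MRS = p_f/p_h = 5/5 = 1.
MRS depends only on h: √h = 1 ⇒ √h = 1 ⇒ h* = 1.
From the budget, 5·f = 80 − 5·1 = 75, so f* = 15.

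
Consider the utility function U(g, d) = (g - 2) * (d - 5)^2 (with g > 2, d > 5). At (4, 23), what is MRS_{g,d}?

MU_g = (d−5)^2, MU_d = 2·(g−2)·(d−5).
MRS = (1/2)·(d−5)/(g−2).
At (4, 23): MRS = 4.5.
That is, one extra unit of g is worth 4.5 units of d at the margin.

MRS = 4.5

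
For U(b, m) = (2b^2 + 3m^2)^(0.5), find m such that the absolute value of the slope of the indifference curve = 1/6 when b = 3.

m = 12

For CES with ρ = 2, MRS = (2/3)·(m/b)^(-1).
Setting (2/3)·(m/3)^(-1) = 1/6 gives (m/3)^(-1) = 0.25, so m/3 = 4 and m = 12.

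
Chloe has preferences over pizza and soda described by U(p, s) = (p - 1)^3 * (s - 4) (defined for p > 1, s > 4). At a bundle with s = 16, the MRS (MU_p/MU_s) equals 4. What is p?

MU_p = 3·(p−1)^2·(s−4), MU_s = (p−1)^3.
MRS = (3/1)·(s−4)/(p−1).
Substitute s = 16: MRS = 36/(p − 1). Setting this equal to 4 gives p − 1 = 36/4 = 9, so p = 10.

p = 10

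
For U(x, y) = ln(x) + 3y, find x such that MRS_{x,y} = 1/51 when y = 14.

x = 17

MU_x = 1/x, MU_y = 3.
MRS = 1/x ÷ 3.
MRS depends only on x: (1/3)/x = 1/51 ⇒ x = (1/3)/(1/51) = 17.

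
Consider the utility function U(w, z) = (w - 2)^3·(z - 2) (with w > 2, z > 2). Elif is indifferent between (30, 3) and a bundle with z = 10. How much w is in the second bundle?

U(30, 3) = 21952.
Set U(w, 10) = 21952 and solve.
With z = 10: (10 − 2) = 8, so (w − 2)^3 = 21952/8 = 2744.
Taking the cube root (with w > 2): w − 2 = 14, so w = 16.
Check: U(16, 10) = 21952.

w = 16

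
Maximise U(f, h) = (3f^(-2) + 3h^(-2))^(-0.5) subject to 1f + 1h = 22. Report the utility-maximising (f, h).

For CES with ρ = -2, MRS = (h/f)^3.
Tangency: set MRS = p_f/p_h = 1/1 = 1.
So (h/f)^3 = 1; taking the cube root, h/f = 1, i.e. h = f.
Substitute into the budget 1·f + 1·h = 22: 2·f = 22, so f* = 11 and h* = 11.

f* = 11, h* = 11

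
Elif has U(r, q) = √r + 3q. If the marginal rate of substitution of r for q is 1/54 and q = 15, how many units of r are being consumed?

MU_r = 1/(2√r), MU_q = 3.
MRS = 1/(2√r) ÷ 3.
MRS depends only on r: (1/6)/√r = 1/54 ⇒ √r = (1/6)/(1/54) = 9 ⇒ r = 81.

r = 81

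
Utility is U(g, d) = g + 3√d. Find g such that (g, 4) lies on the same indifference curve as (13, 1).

g = 10

U(13, 1) = 16.
Set U(g, 4) = 16 and solve.
With d = 4: √4 = 2, so g = 16 − 3·2 = 10.
Check: U(10, 4) = 16.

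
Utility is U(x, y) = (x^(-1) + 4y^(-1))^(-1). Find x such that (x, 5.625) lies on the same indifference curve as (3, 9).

U depends on (x, y) only through S = x^(-1) + 4y^(-1), so equal utility means equal S. At (3, 9): S = 7/9.
With y = 5.625: 4·5.625^(-1) = 32/45, so x^(-1) = 7/9 − 32/45 = 1/15.
Hence x = 1/(1/15) = 15.
Check: U(15, 5.625) = 1.2857.

x = 15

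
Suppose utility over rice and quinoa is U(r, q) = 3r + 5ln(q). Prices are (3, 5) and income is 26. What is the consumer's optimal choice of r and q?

r* = 7, q* = 1

MU_r = 3, MU_q = 5/q.
MRS = 3 ÷ (5/q).
Tangency: set MRS = p_r/p_q = 3/5 = 0.6.
MRS depends only on q: 0.6·q = 0.6 ⇒ q* = 0.6/0.6 = 1.
From the budget, 3·r = 26 − 5·1 = 21, so r* = 7.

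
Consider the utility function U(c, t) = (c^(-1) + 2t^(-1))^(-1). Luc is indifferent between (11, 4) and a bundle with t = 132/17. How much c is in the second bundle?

c = 3

U depends on (c, t) only through S = c^(-1) + 2t^(-1), so equal utility means equal S. At (11, 4): S = 13/22.
With t = 132/17: 2·(132/17)^(-1) = 17/66, so c^(-1) = 13/22 − 17/66 = 1/3.
Hence c = 1/(1/3) = 3.
Check: U(3, 132/17) = 1.6923.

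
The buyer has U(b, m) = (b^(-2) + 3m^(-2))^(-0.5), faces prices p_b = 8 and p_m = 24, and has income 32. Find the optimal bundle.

For CES with ρ = -2, MRS = (1/3)·(m/b)^3.
Tangency: set MRS = p_b/p_m = 8/24 = 1/3.
So (m/b)^3 = 1; taking the cube root, m/b = 1, i.e. m = b.
Substitute into the budget 8·b + 24·m = 32: 32·b = 32, so b* = 1 and m* = 1.

b* = 1, m* = 1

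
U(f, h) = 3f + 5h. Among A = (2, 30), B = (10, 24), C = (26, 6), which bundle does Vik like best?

Evaluate utility at each bundle:
U(A) = 156.
U(B) = 150.
U(C) = 108.
Highest utility is A, so A ≻ B ≻ C.

Bundle A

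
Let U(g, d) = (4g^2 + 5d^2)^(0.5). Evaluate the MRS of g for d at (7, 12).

MRS = 7/15

For CES with ρ = 2, MRS = (4/5)·(d/g)^(-1).
At (7, 12): MRS = 7/15.
So at (7, 12) the consumer would give up 7/15 units of d for one more unit of g.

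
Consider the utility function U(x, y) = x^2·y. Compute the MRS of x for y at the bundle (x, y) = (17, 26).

MU_x = 2·x·y and MU_y = x^2.
MRS = MU_x/MU_y = (2/1)·y/x.
At (17, 26): MRS = 52/17.
That is, one extra unit of x is worth 52/17 units of y at the margin.

MRS = 52/17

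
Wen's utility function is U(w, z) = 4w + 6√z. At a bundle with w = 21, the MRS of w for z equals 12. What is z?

z = 81

MU_w = 4, MU_z = 6/(2√z).
MRS = 4 ÷ (6/(2√z)).
MRS depends only on z: (4/3)·√z = 12 ⇒ √z = 12/(4/3) = 9 ⇒ z = 81.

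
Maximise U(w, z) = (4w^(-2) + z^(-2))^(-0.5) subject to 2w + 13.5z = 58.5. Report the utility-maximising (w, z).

w* = 9, z* = 3

For CES with ρ = -2, MRS = (4/1)·(z/w)^3.
Tangency: set MRS = p_w/p_z = 2/13.5 = 4/27.
So (z/w)^3 = 1/27; taking the cube root, z/w = 1/3, i.e. z = (1/3)·w.
Substitute into the budget 2·w + 13.5·z = 58.5: 6.5·w = 58.5, so w* = 9 and z* = (1/3)·9 = 3.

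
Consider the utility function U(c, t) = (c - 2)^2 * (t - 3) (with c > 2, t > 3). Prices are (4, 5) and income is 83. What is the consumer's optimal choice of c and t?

c* = 12, t* = 7

MU_c = 2·(c−2)·(t−3), MU_t = (c−2)^2.
MRS = (2/1)·(t−3)/(c−2).
Tangency: set MRS = p_c/p_t = 4/5 = 0.8.
So (2/1)·(t − 3)/(c − 2) = 0.8, i.e. (t − 3) = 0.4·(c − 2).
Rewrite the budget in excess-of-subsistence terms: 4·(c − 2) + 5·(t − 3) = 83 − 4·2 − 5·3 = 60.
Substituting, 6·(c − 2) = 60, so c − 2 = 10 and c* = 12.
Then t − 3 = 0.4·10 = 4, so t* = 7.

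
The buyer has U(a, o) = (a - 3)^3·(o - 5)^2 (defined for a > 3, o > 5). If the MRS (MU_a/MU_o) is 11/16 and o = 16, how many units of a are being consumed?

MU_a = 3·(a−3)^2·(o−5)^2, MU_o = 2·(a−3)^3·(o−5).
MRS = (3/2)·(o−5)/(a−3).
Substitute o = 16: MRS = 16.5/(a − 3). Setting this equal to 11/16 gives a − 3 = 16.5/(11/16) = 24, so a = 27.

a = 27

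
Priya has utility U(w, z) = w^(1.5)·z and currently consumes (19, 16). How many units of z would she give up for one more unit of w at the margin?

MU_w = 1.5·√w·z and MU_z = w^(1.5).
MRS = MU_w/MU_z = (1.5)·z/w.
At (19, 16): MRS = 24/19.
So at (19, 16) the consumer would give up 24/19 units of z for one more unit of w.

MRS = 24/19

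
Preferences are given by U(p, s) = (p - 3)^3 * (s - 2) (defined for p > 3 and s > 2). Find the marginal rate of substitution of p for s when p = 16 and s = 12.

MRS = 30/13

MU_p = 3·(p−3)^2·(s−2), MU_s = (p−3)^3.
MRS = (3/1)·(s−2)/(p−3).
At (16, 12): MRS = 30/13.
That is, one extra unit of p is worth 30/13 units of s at the margin.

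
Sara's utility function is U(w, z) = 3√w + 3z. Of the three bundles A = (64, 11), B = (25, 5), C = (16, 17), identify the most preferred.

Evaluate utility at each bundle:
U(A) = 57.000.
U(B) = 30.000.
U(C) = 63.000.
Highest utility is C, so C ≻ A ≻ B.

Bundle C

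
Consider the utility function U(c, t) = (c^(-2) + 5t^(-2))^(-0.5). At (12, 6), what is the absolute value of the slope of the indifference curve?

MRS = 1/40

For CES with ρ = -2, MRS = (1/5)·(t/c)^3.
At (12, 6): MRS = 1/40.
So at (12, 6) the consumer would give up 1/40 units of t for one more unit of c.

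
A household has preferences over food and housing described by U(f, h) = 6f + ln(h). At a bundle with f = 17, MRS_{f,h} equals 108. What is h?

h = 18

MU_f = 6, MU_h = 1/h.
MRS = 6 ÷ (1/h).
MRS depends only on h: 6·h = 108 ⇒ h = 108/6 = 18.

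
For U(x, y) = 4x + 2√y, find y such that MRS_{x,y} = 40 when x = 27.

MU_x = 4, MU_y = 2/(2√y).
MRS = 4 ÷ (2/(2√y)).
MRS depends only on y: 4·√y = 40 ⇒ √y = 40/4 = 10 ⇒ y = 100.

y = 100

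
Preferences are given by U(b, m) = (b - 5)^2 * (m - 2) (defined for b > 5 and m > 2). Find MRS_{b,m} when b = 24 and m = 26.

MU_b = 2·(b−5)·(m−2), MU_m = (b−5)^2.
MRS = (2/1)·(m−2)/(b−5).
At (24, 26): MRS = 48/19.
That is, one extra unit of b is worth 48/19 units of m at the margin.

MRS = 48/19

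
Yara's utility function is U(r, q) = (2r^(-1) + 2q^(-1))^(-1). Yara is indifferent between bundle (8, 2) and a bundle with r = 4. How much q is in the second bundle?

U depends on (r, q) only through S = 2r^(-1) + 2q^(-1), so equal utility means equal S. At (8, 2): S = 1.25.
With r = 4: 2·4^(-1) = 0.5, so 2q^(-1) = 1.25 − 0.5 = 0.75, i.e. q^(-1) = 0.375.
Hence q = 1/0.375 = 8/3.
Check: U(4, 8/3) = 0.8.

q = 8/3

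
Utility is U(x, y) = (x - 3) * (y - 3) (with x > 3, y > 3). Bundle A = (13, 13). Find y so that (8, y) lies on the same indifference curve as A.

U(13, 13) = 100.
Set U(8, y) = 100 and solve.
With x = 8: (8 − 3) = 5, so (y − 3) = 100/5 = 20.
So y = 3 + 20 = 23.
Check: U(8, 23) = 100.

y = 23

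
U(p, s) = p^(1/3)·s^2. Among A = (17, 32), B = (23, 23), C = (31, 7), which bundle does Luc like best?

Evaluate utility at each bundle:
U(A) = 2632.992.
U(B) = 1504.406.
U(C) = 153.928.
Highest utility is A, so A ≻ B ≻ C.

Bundle A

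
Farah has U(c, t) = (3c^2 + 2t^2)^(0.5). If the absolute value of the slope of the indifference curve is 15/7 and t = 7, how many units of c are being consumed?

For CES with ρ = 2, MRS = (3/2)·(t/c)^(-1).
Setting (3/2)·(7/c)^(-1) = 15/7 gives (7/c)^(-1) = 10/7, so 7/c = 0.7 and c = 10.

c = 10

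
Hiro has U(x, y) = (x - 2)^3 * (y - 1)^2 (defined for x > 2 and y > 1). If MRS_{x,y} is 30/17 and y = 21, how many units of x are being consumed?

MU_x = 3·(x−2)^2·(y−1)^2, MU_y = 2·(x−2)^3·(y−1).
MRS = (3/2)·(y−1)/(x−2).
Substitute y = 21: MRS = 30/(x − 2). Setting this equal to 30/17 gives x − 2 = 30/(30/17) = 17, so x = 19.

x = 19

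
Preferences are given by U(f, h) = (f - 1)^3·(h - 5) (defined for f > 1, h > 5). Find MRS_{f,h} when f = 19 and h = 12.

MRS = 7/6

MU_f = 3·(f−1)^2·(h−5), MU_h = (f−1)^3.
MRS = (3/1)·(h−5)/(f−1).
At (19, 12): MRS = 7/6.
The indifference curve has slope −7/6 at this bundle.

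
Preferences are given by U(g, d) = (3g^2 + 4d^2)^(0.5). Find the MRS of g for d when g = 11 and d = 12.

For CES with ρ = 2, MRS = (3/4)·(d/g)^(-1).
At (11, 12): MRS = 11/16.
The indifference curve has slope −11/16 at this bundle.

MRS = 11/16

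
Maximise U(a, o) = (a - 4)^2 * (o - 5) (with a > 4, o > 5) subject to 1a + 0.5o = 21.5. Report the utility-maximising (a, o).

MU_a = 2·(a−4)·(o−5), MU_o = (a−4)^2.
MRS = (2/1)·(o−5)/(a−4).
Tangency: set MRS = p_a/p_o = 1/0.5 = 2.
So (2/1)·(o − 5)/(a − 4) = 2, i.e. (o − 5) = (a − 4).
Rewrite the budget in excess-of-subsistence terms: 1·(a − 4) + 0.5·(o − 5) = 21.5 − 1·4 − 0.5·5 = 15.
Substituting, 1.5·(a − 4) = 15, so a − 4 = 10 and a* = 14.
Then o − 5 = 10, so o* = 15.

a* = 14, o* = 15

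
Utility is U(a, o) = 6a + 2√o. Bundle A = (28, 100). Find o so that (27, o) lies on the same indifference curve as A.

U(28, 100) = 188.
Set U(27, o) = 188 and solve.
With a = 27: 2√o = 188 − 6·27 = 26, so √o = 13 and o = 169.
Check: U(27, 169) = 188.

o = 169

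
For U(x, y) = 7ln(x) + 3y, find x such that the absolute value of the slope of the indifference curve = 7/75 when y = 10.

x = 25

MU_x = 7/x, MU_y = 3.
MRS = 7/x ÷ 3.
MRS depends only on x: (7/3)/x = 7/75 ⇒ x = (7/3)/(7/75) = 25.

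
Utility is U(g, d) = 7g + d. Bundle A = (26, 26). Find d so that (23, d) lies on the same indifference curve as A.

d = 47

U(26, 26) = 208.
Set U(23, d) = 208 and solve.
7·23 + d = 208 ⇒ d = 47 ⇒ d = 47.
Check: U(23, 47) = 208.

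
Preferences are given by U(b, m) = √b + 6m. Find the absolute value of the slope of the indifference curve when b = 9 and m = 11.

MU_b = 1/(2√b), MU_m = 6.
MRS = 1/(2√b) ÷ 6.
At (9, 11): MRS = 1/36.
The indifference curve has slope −1/36 at this bundle.

MRS = 1/36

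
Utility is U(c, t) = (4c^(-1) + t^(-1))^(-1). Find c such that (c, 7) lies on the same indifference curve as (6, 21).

U depends on (c, t) only through S = 4c^(-1) + t^(-1), so equal utility means equal S. At (6, 21): S = 5/7.
With t = 7: 7^(-1) = 1/7, so 4c^(-1) = 5/7 − 1/7 = 4/7, i.e. c^(-1) = 1/7.
Hence c = 1/(1/7) = 7.
Check: U(7, 7) = 1.4.

c = 7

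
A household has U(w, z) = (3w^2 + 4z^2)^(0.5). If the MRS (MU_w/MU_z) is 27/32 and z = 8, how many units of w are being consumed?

w = 9

For CES with ρ = 2, MRS = (3/4)·(z/w)^(-1).
Setting (3/4)·(8/w)^(-1) = 27/32 gives (8/w)^(-1) = 1.125, so 8/w = 8/9 and w = 9.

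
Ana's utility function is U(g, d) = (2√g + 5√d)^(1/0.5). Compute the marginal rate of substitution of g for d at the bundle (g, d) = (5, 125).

For CES with ρ = 0.5, MRS = (2/5)·√(d/g).
At (5, 125): MRS = 2.
The indifference curve has slope −2 at this bundle.

MRS = 2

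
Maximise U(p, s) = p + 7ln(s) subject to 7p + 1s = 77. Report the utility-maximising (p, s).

p* = 4, s* = 49

MU_p = 1, MU_s = 7/s.
MRS = 1 ÷ (7/s).
Tangency: set MRS = p_p/p_s = 7/1 = 7.
MRS depends only on s: (1/7)·s = 7 ⇒ s* = 7/(1/7) = 49.
From the budget, 7·p = 77 − 1·49 = 28, so p* = 4.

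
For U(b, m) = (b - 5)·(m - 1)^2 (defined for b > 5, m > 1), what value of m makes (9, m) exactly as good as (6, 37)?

m = 19

U(6, 37) = 1296.
Set U(9, m) = 1296 and solve.
With b = 9: (9 − 5) = 4, so (m − 1)^2 = 1296/4 = 324.
Taking the square root (with m > 1): m − 1 = 18, so m = 19.
Check: U(9, 19) = 1296.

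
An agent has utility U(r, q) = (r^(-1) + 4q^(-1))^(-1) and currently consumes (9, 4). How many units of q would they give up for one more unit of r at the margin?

MRS = 4/81

For CES with ρ = -1, MRS = (1/4)·(q/r)^2.
At (9, 4): MRS = 4/81.
The indifference curve has slope −4/81 at this bundle.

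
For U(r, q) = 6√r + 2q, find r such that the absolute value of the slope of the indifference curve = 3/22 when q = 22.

r = 121

MU_r = 6/(2√r), MU_q = 2.
MRS = 6/(2√r) ÷ 2.
MRS depends only on r: 1.5/√r = 3/22 ⇒ √r = 1.5/(3/22) = 11 ⇒ r = 121.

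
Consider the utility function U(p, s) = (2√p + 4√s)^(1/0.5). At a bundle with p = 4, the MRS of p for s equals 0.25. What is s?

s = 1

For CES with ρ = 0.5, MRS = (2/4)·√(s/p).
Setting (2/4)·√(s/4) = 0.25 gives √(s/4) = 0.5, so s/4 = 0.25 and s = 1.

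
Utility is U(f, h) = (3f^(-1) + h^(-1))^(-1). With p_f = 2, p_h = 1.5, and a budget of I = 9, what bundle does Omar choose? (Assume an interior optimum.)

f* = 3, h* = 2

For CES with ρ = -1, MRS = (3/1)·(h/f)^2.
Tangency: set MRS = p_f/p_h = 2/1.5 = 4/3.
So (h/f)^2 = 4/9; taking the square root, h/f = 2/3, i.e. h = (2/3)·f.
Substitute into the budget 2·f + 1.5·h = 9: 3·f = 9, so f* = 3 and h* = (2/3)·3 = 2.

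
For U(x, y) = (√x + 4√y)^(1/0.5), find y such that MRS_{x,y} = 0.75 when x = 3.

y = 27

For CES with ρ = 0.5, MRS = (1/4)·√(y/x).
Setting (1/4)·√(y/3) = 0.75 gives √(y/3) = 3, so y/3 = 9 and y = 27.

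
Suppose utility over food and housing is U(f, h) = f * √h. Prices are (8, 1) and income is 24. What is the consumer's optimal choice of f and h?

f* = 2, h* = 8

MU_f = √h and MU_h = 0.5·f·h^(-0.5).
MRS = MU_f/MU_h = (2)·h/f.
Tangency: set MRS = p_f/p_h = 8/1 = 8.
So (2)·h/f = 8, i.e. h = 4·f.
Substitute into the budget 8·f + 1·h = 24: 12·f = 24, so f* = 2.
Then h* = 4·2 = 8.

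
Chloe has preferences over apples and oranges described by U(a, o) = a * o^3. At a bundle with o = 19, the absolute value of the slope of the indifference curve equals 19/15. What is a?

MU_a = o^3 and MU_o = 3·a·o^2.
MRS = MU_a/MU_o = (1/3)·o/a.
Substitute o = 19: MRS = (19/3)/a. Setting (19/3)/a = 19/15 gives a = (19/3)/(19/15) = 5.

a = 5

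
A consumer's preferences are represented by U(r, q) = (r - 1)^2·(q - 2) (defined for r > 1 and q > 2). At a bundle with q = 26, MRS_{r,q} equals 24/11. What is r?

MU_r = 2·(r−1)·(q−2), MU_q = (r−1)^2.
MRS = (2/1)·(q−2)/(r−1).
Substitute q = 26: MRS = 48/(r − 1). Setting this equal to 24/11 gives r − 1 = 48/(24/11) = 22, so r = 23.

r = 23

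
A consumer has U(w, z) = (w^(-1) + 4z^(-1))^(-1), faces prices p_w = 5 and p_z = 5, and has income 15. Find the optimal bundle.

For CES with ρ = -1, MRS = (1/4)·(z/w)^2.
Tangency: set MRS = p_w/p_z = 5/5 = 1.
So (z/w)^2 = 4; taking the square root, z/w = 2, i.e. z = 2·w.
Substitute into the budget 5·w + 5·z = 15: 15·w = 15, so w* = 1 and z* = 2·1 = 2.

w* = 1, z* = 2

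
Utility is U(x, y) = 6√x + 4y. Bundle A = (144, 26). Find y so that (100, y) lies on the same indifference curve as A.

U(144, 26) = 176.
Set U(100, y) = 176 and solve.
With x = 100: √100 = 10, so 4y = 176 − 6·10 = 116 and y = 29.
Check: U(100, 29) = 176.

y = 29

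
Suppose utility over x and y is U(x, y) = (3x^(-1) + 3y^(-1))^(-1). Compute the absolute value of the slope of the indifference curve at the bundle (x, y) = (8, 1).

MRS = 1/64

For CES with ρ = -1, MRS = (y/x)^2.
At (8, 1): MRS = 1/64.
The indifference curve has slope −1/64 at this bundle.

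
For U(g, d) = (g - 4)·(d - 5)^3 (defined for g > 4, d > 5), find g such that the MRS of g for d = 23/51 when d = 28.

g = 21

MU_g = (d−5)^3, MU_d = 3·(g−4)·(d−5)^2.
MRS = (1/3)·(d−5)/(g−4).
Substitute d = 28: MRS = (23/3)/(g − 4). Setting this equal to 23/51 gives g − 4 = (23/3)/(23/51) = 17, so g = 21.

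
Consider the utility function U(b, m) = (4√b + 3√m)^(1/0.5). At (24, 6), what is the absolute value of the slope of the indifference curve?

MRS = 2/3

For CES with ρ = 0.5, MRS = (4/3)·√(m/b).
At (24, 6): MRS = 2/3.
The indifference curve has slope −2/3 at this bundle.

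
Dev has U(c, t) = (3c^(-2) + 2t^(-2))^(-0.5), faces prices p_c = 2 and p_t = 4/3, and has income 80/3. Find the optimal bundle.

For CES with ρ = -2, MRS = (3/2)·(t/c)^3.
Tangency: set MRS = p_c/p_t = 2/(4/3) = 1.5.
So (t/c)^3 = 1; taking the cube root, t/c = 1, i.e. t = c.
Substitute into the budget 2·c + (4/3)·t = 80/3: (10/3)·c = 80/3, so c* = 8 and t* = 8.

c* = 8, t* = 8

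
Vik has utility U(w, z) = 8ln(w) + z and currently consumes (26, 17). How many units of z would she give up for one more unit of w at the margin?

MRS = 4/13

MU_w = 8/w, MU_z = 1.
MRS = 8/w ÷ 1.
At (26, 17): MRS = 4/13.
The indifference curve has slope −4/13 at this bundle.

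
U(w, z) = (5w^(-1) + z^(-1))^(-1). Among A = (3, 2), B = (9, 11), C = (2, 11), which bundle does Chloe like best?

Evaluate utility at each bundle:
U(A) = 0.462.
U(B) = 1.547.
U(C) = 0.386.
Highest utility is B, so B ≻ A ≻ C.

Bundle B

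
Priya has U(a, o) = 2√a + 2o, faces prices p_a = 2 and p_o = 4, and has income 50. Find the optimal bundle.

MU_a = 2/(2√a), MU_o = 2.
MRS = 2/(2√a) ÷ 2.
Tangency: set MRS = p_a/p_o = 2/4 = 0.5.
MRS depends only on a: 0.5/√a = 0.5 ⇒ √a = 0.5/0.5 = 1 ⇒ a* = 1.
From the budget, 4·o = 50 − 2·1 = 48, so o* = 12.

a* = 1, o* = 12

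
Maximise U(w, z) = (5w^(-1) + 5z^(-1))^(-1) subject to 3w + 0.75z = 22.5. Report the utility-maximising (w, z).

w* = 5, z* = 10

For CES with ρ = -1, MRS = (z/w)^2.
Tangency: set MRS = p_w/p_z = 3/0.75 = 4.
So (z/w)^2 = 4; taking the square root, z/w = 2, i.e. z = 2·w.
Substitute into the budget 3·w + 0.75·z = 22.5: 4.5·w = 22.5, so w* = 5 and z* = 2·5 = 10.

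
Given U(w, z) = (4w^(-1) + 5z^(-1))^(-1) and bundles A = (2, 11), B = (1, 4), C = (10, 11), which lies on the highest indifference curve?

Bundle C

Evaluate utility at each bundle:
U(A) = 0.407.
U(B) = 0.190.
U(C) = 1.170.
Highest utility is C, so C ≻ A ≻ B.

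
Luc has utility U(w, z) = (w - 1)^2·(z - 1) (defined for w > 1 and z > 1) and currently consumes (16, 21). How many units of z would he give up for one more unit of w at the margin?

MRS = 8/3

MU_w = 2·(w−1)·(z−1), MU_z = (w−1)^2.
MRS = (2/1)·(z−1)/(w−1).
At (16, 21): MRS = 8/3.
That is, one extra unit of w is worth 8/3 units of z at the margin.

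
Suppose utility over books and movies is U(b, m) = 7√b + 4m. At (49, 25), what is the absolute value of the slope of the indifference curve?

MRS = 0.125

MU_b = 7/(2√b), MU_m = 4.
MRS = 7/(2√b) ÷ 4.
At (49, 25): MRS = 0.125.
The indifference curve has slope −0.125 at this bundle.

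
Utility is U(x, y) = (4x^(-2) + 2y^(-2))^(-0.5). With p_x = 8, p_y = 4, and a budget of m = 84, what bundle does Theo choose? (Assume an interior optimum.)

For CES with ρ = -2, MRS = (4/2)·(y/x)^3.
Tangency: set MRS = p_x/p_y = 8/4 = 2.
So (y/x)^3 = 1; taking the cube root, y/x = 1, i.e. y = x.
Substitute into the budget 8·x + 4·y = 84: 12·x = 84, so x* = 7 and y* = 7.

x* = 7, y* = 7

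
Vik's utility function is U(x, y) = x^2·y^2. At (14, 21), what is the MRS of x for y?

MU_x = 2·x·y^2 and MU_y = 2·x^2·y.
MRS = MU_x/MU_y = y/x.
At (14, 21): MRS = 1.5.
So at (14, 21) the consumer would give up 1.5 units of y for one more unit of x.

MRS = 1.5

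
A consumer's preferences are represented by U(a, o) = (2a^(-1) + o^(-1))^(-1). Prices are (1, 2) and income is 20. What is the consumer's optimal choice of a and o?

For CES with ρ = -1, MRS = (2/1)·(o/a)^2.
Tangency: set MRS = p_a/p_o = 1/2 = 0.5.
So (o/a)^2 = 0.25; taking the square root, o/a = 0.5, i.e. o = 0.5·a.
Substitute into the budget 1·a + 2·o = 20: 2·a = 20, so a* = 10 and o* = 0.5·10 = 5.

a* = 10, o* = 5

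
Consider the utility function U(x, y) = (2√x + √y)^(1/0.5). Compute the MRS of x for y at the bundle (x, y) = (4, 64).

For CES with ρ = 0.5, MRS = (2/1)·√(y/x).
At (4, 64): MRS = 8.
The indifference curve has slope −8 at this bundle.

MRS = 8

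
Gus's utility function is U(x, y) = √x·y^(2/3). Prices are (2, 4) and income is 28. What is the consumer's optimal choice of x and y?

x* = 6, y* = 4

MU_x = 0.5·x^(-0.5)·y^(2/3) and MU_y = 2/3·√x·y^(-1/3).
MRS = MU_x/MU_y = (0.75)·y/x.
Tangency: set MRS = p_x/p_y = 2/4 = 0.5.
So (0.75)·y/x = 0.5, i.e. y = (2/3)·x.
Substitute into the budget 2·x + 4·y = 28: (14/3)·x = 28, so x* = 6.
Then y* = (2/3)·6 = 4.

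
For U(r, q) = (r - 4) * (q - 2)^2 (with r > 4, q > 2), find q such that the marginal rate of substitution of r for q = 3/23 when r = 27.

MU_r = (q−2)^2, MU_q = 2·(r−4)·(q−2).
MRS = (1/2)·(q−2)/(r−4).
Substitute r = 27: MRS = (q − 2)/46. Setting this equal to 3/23 gives q − 2 = (3/23)·46 = 6, so q = 8.

q = 8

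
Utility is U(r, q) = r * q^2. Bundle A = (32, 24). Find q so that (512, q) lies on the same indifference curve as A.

U(32, 24) = 18432.
Set U(512, q) = 18432 and solve.
With r = 512: q^2 = 18432/512 = 36; taking the square root, q = 6.
Check: U(512, 6) = 18432.

q = 6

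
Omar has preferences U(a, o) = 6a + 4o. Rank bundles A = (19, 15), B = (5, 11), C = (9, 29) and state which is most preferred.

Evaluate utility at each bundle:
U(A) = 174.
U(B) = 74.
U(C) = 170.
Highest utility is A, so A ≻ C ≻ B.

Bundle A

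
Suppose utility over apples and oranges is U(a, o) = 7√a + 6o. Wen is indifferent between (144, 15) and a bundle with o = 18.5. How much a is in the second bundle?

a = 81

U(144, 15) = 174.
Set U(a, 18.5) = 174 and solve.
With o = 18.5: 7√a = 174 − 6·18.5 = 63, so √a = 9 and a = 81.
Check: U(81, 18.5) = 174.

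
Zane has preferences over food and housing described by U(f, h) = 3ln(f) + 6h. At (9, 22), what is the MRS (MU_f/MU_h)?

MU_f = 3/f, MU_h = 6.
MRS = 3/f ÷ 6.
At (9, 22): MRS = 1/18.
That is, one extra unit of f is worth 1/18 units of h at the margin.

MRS = 1/18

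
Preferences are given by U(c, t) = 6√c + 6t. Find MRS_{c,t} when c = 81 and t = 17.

MRS = 1/18

MU_c = 6/(2√c), MU_t = 6.
MRS = 6/(2√c) ÷ 6.
At (81, 17): MRS = 1/18.
The indifference curve has slope −1/18 at this bundle.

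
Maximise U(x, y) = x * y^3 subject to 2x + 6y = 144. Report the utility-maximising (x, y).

MU_x = y^3 and MU_y = 3·x·y^2.
MRS = MU_x/MU_y = (1/3)·y/x.
Tangency: set MRS = p_x/p_y = 2/6 = 1/3.
So (1/3)·y/x = 1/3, i.e. y = x.
Substitute into the budget 2·x + 6·y = 144: 8·x = 144, so x* = 18.
Then y* = 18.

x* = 18, y* = 18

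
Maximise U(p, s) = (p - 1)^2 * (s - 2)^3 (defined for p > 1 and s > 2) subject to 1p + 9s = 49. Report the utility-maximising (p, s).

p* = 13, s* = 4

MU_p = 2·(p−1)·(s−2)^3, MU_s = 3·(p−1)^2·(s−2)^2.
MRS = (2/3)·(s−2)/(p−1).
Tangency: set MRS = p_p/p_s = 1/9.
So (2/3)·(s − 2)/(p − 1) = 1/9, i.e. (s − 2) = (1/6)·(p − 1).
Rewrite the budget in excess-of-subsistence terms: 1·(p − 1) + 9·(s − 2) = 49 − 1·1 − 9·2 = 30.
Substituting, 2.5·(p − 1) = 30, so p − 1 = 12 and p* = 13.
Then s − 2 = (1/6)·12 = 2, so s* = 4.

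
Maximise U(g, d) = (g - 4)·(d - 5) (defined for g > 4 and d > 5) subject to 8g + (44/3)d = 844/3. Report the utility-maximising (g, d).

MU_g = (d−5), MU_d = (g−4).
MRS = (d−5)/(g−4).
Tangency: set MRS = p_g/p_d = 8/(44/3) = 6/11.
So (d − 5)/(g − 4) = 6/11, i.e. (d − 5) = (6/11)·(g − 4).
Rewrite the budget in excess-of-subsistence terms: 8·(g − 4) + (44/3)·(d − 5) = 844/3 − 8·4 − (44/3)·5 = 176.
Substituting, 16·(g − 4) = 176, so g − 4 = 11 and g* = 15.
Then d − 5 = (6/11)·11 = 6, so d* = 11.

g* = 15, d* = 11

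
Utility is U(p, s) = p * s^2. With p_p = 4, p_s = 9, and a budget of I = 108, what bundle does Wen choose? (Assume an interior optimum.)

p* = 9, s* = 8

MU_p = s^2 and MU_s = 2·p·s.
MRS = MU_p/MU_s = (1/2)·s/p.
Tangency: set MRS = p_p/p_s = 4/9.
So (1/2)·s/p = 4/9, i.e. s = (8/9)·p.
Substitute into the budget 4·p + 9·s = 108: 12·p = 108, so p* = 9.
Then s* = (8/9)·9 = 8.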